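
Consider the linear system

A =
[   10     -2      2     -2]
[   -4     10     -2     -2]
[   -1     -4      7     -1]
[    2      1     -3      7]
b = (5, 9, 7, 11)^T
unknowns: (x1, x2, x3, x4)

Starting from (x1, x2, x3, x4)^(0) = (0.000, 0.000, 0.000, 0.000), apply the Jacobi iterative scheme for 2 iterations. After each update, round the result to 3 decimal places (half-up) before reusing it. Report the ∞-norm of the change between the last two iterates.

Iteration 1:
  x1 = (5 - (-2)·0.000 - (2)·0.000 - (-2)·0.000) / (10) = 0.500
  x2 = (9 - (-4)·0.000 - (-2)·0.000 - (-2)·0.000) / (10) = 0.900
  x3 = (7 - (-1)·0.000 - (-4)·0.000 - (-1)·0.000) / (7) = 1.000
  x4 = (11 - (2)·0.000 - (1)·0.000 - (-3)·0.000) / (7) = 1.571
Iteration 2:
  x1 = (5 - (-2)·0.900 - (2)·1.000 - (-2)·1.571) / (10) = 0.794
  x2 = (9 - (-4)·0.500 - (-2)·1.000 - (-2)·1.571) / (10) = 1.614
  x3 = (7 - (-1)·0.500 - (-4)·0.900 - (-1)·1.571) / (7) = 1.810
  x4 = (11 - (2)·0.500 - (1)·0.900 - (-3)·1.000) / (7) = 1.729
Change: (0.294, 0.714, 0.810, 0.158) → max |·| = 0.810

0.810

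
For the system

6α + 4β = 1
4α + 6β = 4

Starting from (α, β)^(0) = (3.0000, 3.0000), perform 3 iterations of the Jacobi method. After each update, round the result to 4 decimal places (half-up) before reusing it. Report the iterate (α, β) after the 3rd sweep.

Iteration 1:
  α = (1 - (4)·3.0000) / (6) = -1.8333
  β = (4 - (4)·3.0000) / (6) = -1.3333
Iteration 2:
  α = (1 - (4)·-1.3333) / (6) = 1.0555
  β = (4 - (4)·-1.8333) / (6) = 1.8889
Iteration 3:
  α = (1 - (4)·1.8889) / (6) = -1.0926
  β = (4 - (4)·1.0555) / (6) = -0.0370

(-1.0926, -0.0370)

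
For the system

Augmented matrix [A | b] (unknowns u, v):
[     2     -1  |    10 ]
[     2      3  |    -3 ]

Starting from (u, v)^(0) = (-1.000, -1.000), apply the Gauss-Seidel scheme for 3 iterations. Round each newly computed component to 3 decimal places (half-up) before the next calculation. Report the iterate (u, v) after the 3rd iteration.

(3.500, -3.333)

Iteration 1:
  u = (10 - (-1)·-1.000) / (2) = 4.500
  v = (-3 - (2)·4.500) / (3) = -4.000
Iteration 2:
  u = (10 - (-1)·-4.000) / (2) = 3.000
  v = (-3 - (2)·3.000) / (3) = -3.000
Iteration 3:
  u = (10 - (-1)·-3.000) / (2) = 3.500
  v = (-3 - (2)·3.500) / (3) = -3.333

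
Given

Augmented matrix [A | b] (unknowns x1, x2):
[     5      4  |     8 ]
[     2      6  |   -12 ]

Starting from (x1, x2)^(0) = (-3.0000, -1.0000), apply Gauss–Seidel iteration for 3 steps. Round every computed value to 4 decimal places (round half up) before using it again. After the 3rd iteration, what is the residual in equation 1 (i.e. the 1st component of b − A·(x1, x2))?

0.5120

Iteration 1:
  x1 = (8 - (4)·-1.0000) / (5) = 2.4000
  x2 = (-12 - (2)·2.4000) / (6) = -2.8000
Iteration 2:
  x1 = (8 - (4)·-2.8000) / (5) = 3.8400
  x2 = (-12 - (2)·3.8400) / (6) = -3.2800
Iteration 3:
  x1 = (8 - (4)·-3.2800) / (5) = 4.2240
  x2 = (-12 - (2)·4.2240) / (6) = -3.4080
Residual b − A·x = (0.5120, 0.0000)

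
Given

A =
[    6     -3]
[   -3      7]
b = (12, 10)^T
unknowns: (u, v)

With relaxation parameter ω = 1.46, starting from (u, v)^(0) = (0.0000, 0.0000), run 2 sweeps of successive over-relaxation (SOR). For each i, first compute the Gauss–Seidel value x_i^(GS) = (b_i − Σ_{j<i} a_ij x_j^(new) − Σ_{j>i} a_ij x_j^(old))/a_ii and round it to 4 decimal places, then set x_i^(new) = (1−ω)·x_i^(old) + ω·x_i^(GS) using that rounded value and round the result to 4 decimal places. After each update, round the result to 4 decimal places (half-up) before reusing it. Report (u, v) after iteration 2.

(4.4331, 3.0597)

Iteration 1:
  u: GS value = (12 - (-3)·0.0000) / (6) = 2.0000;  u ← (1−ω)·0.0000 + ω·2.0000 = 2.9200
  v: GS value = (10 - (-3)·2.9200) / (7) = 2.6800;  v ← (1−ω)·0.0000 + ω·2.6800 = 3.9128
Iteration 2:
  u: GS value = (12 - (-3)·3.9128) / (6) = 3.9564;  u ← (1−ω)·2.9200 + ω·3.9564 = 4.4331
  v: GS value = (10 - (-3)·4.4331) / (7) = 3.3285;  v ← (1−ω)·3.9128 + ω·3.3285 = 3.0597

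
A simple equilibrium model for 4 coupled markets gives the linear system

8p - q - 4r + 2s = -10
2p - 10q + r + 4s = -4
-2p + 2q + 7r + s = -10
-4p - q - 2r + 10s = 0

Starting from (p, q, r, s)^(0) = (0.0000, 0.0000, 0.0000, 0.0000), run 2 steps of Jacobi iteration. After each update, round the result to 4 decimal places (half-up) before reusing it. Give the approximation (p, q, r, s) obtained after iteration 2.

(-1.9143, 0.0071, -1.9000, -0.7457)

Iteration 1:
  p = (-10 - (-1)·0.0000 - (-4)·0.0000 - (2)·0.0000) / (8) = -1.2500
  q = (-4 - (2)·0.0000 - (1)·0.0000 - (4)·0.0000) / (-10) = 0.4000
  r = (-10 - (-2)·0.0000 - (2)·0.0000 - (1)·0.0000) / (7) = -1.4286
  s = (0 - (-4)·0.0000 - (-1)·0.0000 - (-2)·0.0000) / (10) = 0.0000
Iteration 2:
  p = (-10 - (-1)·0.4000 - (-4)·-1.4286 - (2)·0.0000) / (8) = -1.9143
  q = (-4 - (2)·-1.2500 - (1)·-1.4286 - (4)·0.0000) / (-10) = 0.0071
  r = (-10 - (-2)·-1.2500 - (2)·0.4000 - (1)·0.0000) / (7) = -1.9000
  s = (0 - (-4)·-1.2500 - (-1)·0.4000 - (-2)·-1.4286) / (10) = -0.7457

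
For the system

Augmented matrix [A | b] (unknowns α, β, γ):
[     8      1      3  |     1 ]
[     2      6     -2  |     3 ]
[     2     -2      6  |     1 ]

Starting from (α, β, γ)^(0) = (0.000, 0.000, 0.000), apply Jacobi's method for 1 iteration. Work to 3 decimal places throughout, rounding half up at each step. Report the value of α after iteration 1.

0.125

Iteration 1:
  α = (1 - (1)·0.000 - (3)·0.000) / (8) = 0.125
  β = (3 - (2)·0.000 - (-2)·0.000) / (6) = 0.500
  γ = (1 - (2)·0.000 - (-2)·0.000) / (6) = 0.167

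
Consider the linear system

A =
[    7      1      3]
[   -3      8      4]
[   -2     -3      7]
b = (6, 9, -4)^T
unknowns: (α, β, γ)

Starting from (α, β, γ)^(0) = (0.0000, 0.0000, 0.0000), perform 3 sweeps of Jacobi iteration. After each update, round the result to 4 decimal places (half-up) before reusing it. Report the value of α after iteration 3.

Iteration 1:
  α = (6 - (1)·0.0000 - (3)·0.0000) / (7) = 0.8571
  β = (9 - (-3)·0.0000 - (4)·0.0000) / (8) = 1.1250
  γ = (-4 - (-2)·0.0000 - (-3)·0.0000) / (7) = -0.5714
Iteration 2:
  α = (6 - (1)·1.1250 - (3)·-0.5714) / (7) = 0.9413
  β = (9 - (-3)·0.8571 - (4)·-0.5714) / (8) = 1.7321
  γ = (-4 - (-2)·0.8571 - (-3)·1.1250) / (7) = 0.1556
Iteration 3:
  α = (6 - (1)·1.7321 - (3)·0.1556) / (7) = 0.5430
  β = (9 - (-3)·0.9413 - (4)·0.1556) / (8) = 1.4002
  γ = (-4 - (-2)·0.9413 - (-3)·1.7321) / (7) = 0.4398

0.5430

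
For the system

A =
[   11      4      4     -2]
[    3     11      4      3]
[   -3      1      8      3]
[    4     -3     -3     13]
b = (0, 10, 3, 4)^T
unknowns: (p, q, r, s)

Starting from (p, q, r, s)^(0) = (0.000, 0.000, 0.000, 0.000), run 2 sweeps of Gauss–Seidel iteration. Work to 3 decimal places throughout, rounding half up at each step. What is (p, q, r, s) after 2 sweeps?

Iteration 1:
  p = (0 - (4)·0.000 - (4)·0.000 - (-2)·0.000) / (11) = 0.000
  q = (10 - (3)·0.000 - (4)·0.000 - (3)·0.000) / (11) = 0.909
  r = (3 - (-3)·0.000 - (1)·0.909 - (3)·0.000) / (8) = 0.261
  s = (4 - (4)·0.000 - (-3)·0.909 - (-3)·0.261) / (13) = 0.578
Iteration 2:
  p = (0 - (4)·0.909 - (4)·0.261 - (-2)·0.578) / (11) = -0.320
  q = (10 - (3)·-0.320 - (4)·0.261 - (3)·0.578) / (11) = 0.744
  r = (3 - (-3)·-0.320 - (1)·0.744 - (3)·0.578) / (8) = -0.055
  s = (4 - (4)·-0.320 - (-3)·0.744 - (-3)·-0.055) / (13) = 0.565

(-0.320, 0.744, -0.055, 0.565)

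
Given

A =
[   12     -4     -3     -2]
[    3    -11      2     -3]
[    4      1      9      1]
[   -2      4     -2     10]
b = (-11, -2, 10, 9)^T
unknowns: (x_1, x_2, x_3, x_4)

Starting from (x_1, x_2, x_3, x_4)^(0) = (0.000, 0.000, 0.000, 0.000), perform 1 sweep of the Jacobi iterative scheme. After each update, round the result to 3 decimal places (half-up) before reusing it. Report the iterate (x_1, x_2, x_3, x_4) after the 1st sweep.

Iteration 1:
  x_1 = (-11 - (-4)·0.000 - (-3)·0.000 - (-2)·0.000) / (12) = -0.917
  x_2 = (-2 - (3)·0.000 - (2)·0.000 - (-3)·0.000) / (-11) = 0.182
  x_3 = (10 - (4)·0.000 - (1)·0.000 - (1)·0.000) / (9) = 1.111
  x_4 = (9 - (-2)·0.000 - (4)·0.000 - (-2)·0.000) / (10) = 0.900

(-0.917, 0.182, 1.111, 0.900)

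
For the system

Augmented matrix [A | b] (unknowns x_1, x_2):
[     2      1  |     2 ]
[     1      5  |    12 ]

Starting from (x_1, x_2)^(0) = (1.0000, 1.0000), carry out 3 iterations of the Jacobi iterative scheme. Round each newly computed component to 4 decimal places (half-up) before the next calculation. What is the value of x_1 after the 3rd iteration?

Iteration 1:
  x_1 = (2 - (1)·1.0000) / (2) = 0.5000
  x_2 = (12 - (1)·1.0000) / (5) = 2.2000
Iteration 2:
  x_1 = (2 - (1)·2.2000) / (2) = -0.1000
  x_2 = (12 - (1)·0.5000) / (5) = 2.3000
Iteration 3:
  x_1 = (2 - (1)·2.3000) / (2) = -0.1500
  x_2 = (12 - (1)·-0.1000) / (5) = 2.4200

-0.1500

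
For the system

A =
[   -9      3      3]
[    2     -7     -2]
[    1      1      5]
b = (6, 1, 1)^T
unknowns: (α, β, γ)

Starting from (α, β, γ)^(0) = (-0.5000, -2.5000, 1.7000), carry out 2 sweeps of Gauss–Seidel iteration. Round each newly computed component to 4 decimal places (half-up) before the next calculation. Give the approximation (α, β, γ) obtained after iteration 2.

Iteration 1:
  α = (6 - (3)·-2.5000 - (3)·1.7000) / (-9) = -0.9333
  β = (1 - (2)·-0.9333 - (-2)·1.7000) / (-7) = -0.8952
  γ = (1 - (1)·-0.9333 - (1)·-0.8952) / (5) = 0.5657
Iteration 2:
  α = (6 - (3)·-0.8952 - (3)·0.5657) / (-9) = -0.7765
  β = (1 - (2)·-0.7765 - (-2)·0.5657) / (-7) = -0.5263
  γ = (1 - (1)·-0.7765 - (1)·-0.5263) / (5) = 0.4606

(-0.7765, -0.5263, 0.4606)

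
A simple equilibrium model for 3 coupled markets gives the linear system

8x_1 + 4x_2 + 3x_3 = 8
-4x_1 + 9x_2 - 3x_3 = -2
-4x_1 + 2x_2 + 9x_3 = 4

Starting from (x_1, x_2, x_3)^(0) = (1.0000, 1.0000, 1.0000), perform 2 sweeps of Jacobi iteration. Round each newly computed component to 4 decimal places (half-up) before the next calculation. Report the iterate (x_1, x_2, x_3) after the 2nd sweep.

Iteration 1:
  x_1 = (8 - (4)·1.0000 - (3)·1.0000) / (8) = 0.1250
  x_2 = (-2 - (-4)·1.0000 - (-3)·1.0000) / (9) = 0.5556
  x_3 = (4 - (-4)·1.0000 - (2)·1.0000) / (9) = 0.6667
Iteration 2:
  x_1 = (8 - (4)·0.5556 - (3)·0.6667) / (8) = 0.4722
  x_2 = (-2 - (-4)·0.1250 - (-3)·0.6667) / (9) = 0.0556
  x_3 = (4 - (-4)·0.1250 - (2)·0.5556) / (9) = 0.3765

(0.4722, 0.0556, 0.3765)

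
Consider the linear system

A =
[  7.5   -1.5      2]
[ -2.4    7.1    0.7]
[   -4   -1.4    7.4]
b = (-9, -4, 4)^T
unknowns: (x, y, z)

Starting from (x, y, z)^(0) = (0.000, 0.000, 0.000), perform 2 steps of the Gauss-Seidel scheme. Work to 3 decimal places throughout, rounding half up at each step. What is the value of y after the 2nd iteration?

-0.980

Iteration 1:
  x = (-9 - (-1.5)·0.000 - (2)·0.000) / (7.5) = -1.200
  y = (-4 - (-2.4)·-1.200 - (0.7)·0.000) / (7.1) = -0.969
  z = (4 - (-4)·-1.200 - (-1.4)·-0.969) / (7.4) = -0.291
Iteration 2:
  x = (-9 - (-1.5)·-0.969 - (2)·-0.291) / (7.5) = -1.316
  y = (-4 - (-2.4)·-1.316 - (0.7)·-0.291) / (7.1) = -0.980
  z = (4 - (-4)·-1.316 - (-1.4)·-0.980) / (7.4) = -0.356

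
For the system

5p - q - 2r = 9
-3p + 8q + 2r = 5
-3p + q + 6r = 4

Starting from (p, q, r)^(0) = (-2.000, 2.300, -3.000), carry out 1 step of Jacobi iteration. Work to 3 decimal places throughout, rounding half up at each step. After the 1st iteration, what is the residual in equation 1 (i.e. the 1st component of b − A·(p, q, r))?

Iteration 1:
  p = (9 - (-1)·2.300 - (-2)·-3.000) / (5) = 1.060
  q = (5 - (-3)·-2.000 - (2)·-3.000) / (8) = 0.625
  r = (4 - (-3)·-2.000 - (1)·2.300) / (6) = -0.717
Residual b − A·x = (2.891, 4.614, 10.857)

2.891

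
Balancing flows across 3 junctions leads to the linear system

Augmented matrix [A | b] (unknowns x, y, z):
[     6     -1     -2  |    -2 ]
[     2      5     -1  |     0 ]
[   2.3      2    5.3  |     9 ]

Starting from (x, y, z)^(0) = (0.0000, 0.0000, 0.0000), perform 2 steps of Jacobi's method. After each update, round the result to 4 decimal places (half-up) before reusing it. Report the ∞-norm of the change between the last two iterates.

0.5660

Iteration 1:
  x = (-2 - (-1)·0.0000 - (-2)·0.0000) / (6) = -0.3333
  y = (0 - (2)·0.0000 - (-1)·0.0000) / (5) = 0.0000
  z = (9 - (2.3)·0.0000 - (2)·0.0000) / (5.3) = 1.6981
Iteration 2:
  x = (-2 - (-1)·0.0000 - (-2)·1.6981) / (6) = 0.2327
  y = (0 - (2)·-0.3333 - (-1)·1.6981) / (5) = 0.4729
  z = (9 - (2.3)·-0.3333 - (2)·0.0000) / (5.3) = 1.8428
Change: (0.5660, 0.4729, 0.1447) → max |·| = 0.5660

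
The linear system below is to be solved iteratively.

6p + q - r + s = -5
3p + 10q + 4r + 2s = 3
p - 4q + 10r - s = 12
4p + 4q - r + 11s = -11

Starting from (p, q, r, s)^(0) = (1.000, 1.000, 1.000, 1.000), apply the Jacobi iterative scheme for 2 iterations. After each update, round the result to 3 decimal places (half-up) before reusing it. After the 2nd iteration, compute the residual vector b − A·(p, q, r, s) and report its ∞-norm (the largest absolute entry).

Iteration 1:
  p = (-5 - (1)·1.000 - (-1)·1.000 - (1)·1.000) / (6) = -1.000
  q = (3 - (3)·1.000 - (4)·1.000 - (2)·1.000) / (10) = -0.600
  r = (12 - (1)·1.000 - (-4)·1.000 - (-1)·1.000) / (10) = 1.600
  s = (-11 - (4)·1.000 - (4)·1.000 - (-1)·1.000) / (11) = -1.636
Iteration 2:
  p = (-5 - (1)·-0.600 - (-1)·1.600 - (1)·-1.636) / (6) = -0.194
  q = (3 - (3)·-1.000 - (4)·1.600 - (2)·-1.636) / (10) = 0.287
  r = (12 - (1)·-1.000 - (-4)·-0.600 - (-1)·-1.636) / (10) = 0.896
  s = (-11 - (4)·-1.000 - (4)·-0.600 - (-1)·1.600) / (11) = -0.273
Residual b − A·x = (-2.954, -2.326, 4.109, -7.473); ∞-norm = 7.473

7.473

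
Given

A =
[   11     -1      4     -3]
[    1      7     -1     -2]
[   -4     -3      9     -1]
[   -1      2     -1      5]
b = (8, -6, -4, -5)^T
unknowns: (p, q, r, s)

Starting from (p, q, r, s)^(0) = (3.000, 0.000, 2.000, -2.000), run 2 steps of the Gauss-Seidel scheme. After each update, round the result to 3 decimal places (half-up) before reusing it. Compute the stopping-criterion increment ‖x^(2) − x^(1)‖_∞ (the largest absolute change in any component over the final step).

1.380

Iteration 1:
  p = (8 - (-1)·0.000 - (4)·2.000 - (-3)·-2.000) / (11) = -0.545
  q = (-6 - (1)·-0.545 - (-1)·2.000 - (-2)·-2.000) / (7) = -1.065
  r = (-4 - (-4)·-0.545 - (-3)·-1.065 - (-1)·-2.000) / (9) = -1.264
  s = (-5 - (-1)·-0.545 - (2)·-1.065 - (-1)·-1.264) / (5) = -0.936
Iteration 2:
  p = (8 - (-1)·-1.065 - (4)·-1.264 - (-3)·-0.936) / (11) = 0.835
  q = (-6 - (1)·0.835 - (-1)·-1.264 - (-2)·-0.936) / (7) = -1.424
  r = (-4 - (-4)·0.835 - (-3)·-1.424 - (-1)·-0.936) / (9) = -0.652
  s = (-5 - (-1)·0.835 - (2)·-1.424 - (-1)·-0.652) / (5) = -0.394
Change: (1.380, -0.359, 0.612, 0.542) → max |·| = 1.380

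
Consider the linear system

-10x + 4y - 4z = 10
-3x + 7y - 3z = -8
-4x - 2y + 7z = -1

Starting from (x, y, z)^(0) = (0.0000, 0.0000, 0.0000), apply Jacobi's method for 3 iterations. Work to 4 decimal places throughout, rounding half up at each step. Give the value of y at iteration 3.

Iteration 1:
  x = (10 - (4)·0.0000 - (-4)·0.0000) / (-10) = -1.0000
  y = (-8 - (-3)·0.0000 - (-3)·0.0000) / (7) = -1.1429
  z = (-1 - (-4)·0.0000 - (-2)·0.0000) / (7) = -0.1429
Iteration 2:
  x = (10 - (4)·-1.1429 - (-4)·-0.1429) / (-10) = -1.4000
  y = (-8 - (-3)·-1.0000 - (-3)·-0.1429) / (7) = -1.6327
  z = (-1 - (-4)·-1.0000 - (-2)·-1.1429) / (7) = -1.0408
Iteration 3:
  x = (10 - (4)·-1.6327 - (-4)·-1.0408) / (-10) = -1.2368
  y = (-8 - (-3)·-1.4000 - (-3)·-1.0408) / (7) = -2.1889
  z = (-1 - (-4)·-1.4000 - (-2)·-1.6327) / (7) = -1.4093

-2.1889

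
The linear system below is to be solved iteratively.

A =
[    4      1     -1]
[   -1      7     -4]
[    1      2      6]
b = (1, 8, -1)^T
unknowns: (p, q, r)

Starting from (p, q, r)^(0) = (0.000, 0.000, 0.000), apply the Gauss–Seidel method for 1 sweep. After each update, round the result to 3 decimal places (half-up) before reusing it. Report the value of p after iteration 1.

0.250

Iteration 1:
  p = (1 - (1)·0.000 - (-1)·0.000) / (4) = 0.250
  q = (8 - (-1)·0.250 - (-4)·0.000) / (7) = 1.179
  r = (-1 - (1)·0.250 - (2)·1.179) / (6) = -0.601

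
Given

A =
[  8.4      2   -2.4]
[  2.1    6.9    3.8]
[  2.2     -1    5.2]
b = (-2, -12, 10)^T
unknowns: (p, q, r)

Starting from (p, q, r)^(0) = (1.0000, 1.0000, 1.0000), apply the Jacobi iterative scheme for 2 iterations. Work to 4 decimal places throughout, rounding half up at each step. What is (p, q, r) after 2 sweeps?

Iteration 1:
  p = (-2 - (2)·1.0000 - (-2.4)·1.0000) / (8.4) = -0.1905
  q = (-12 - (2.1)·1.0000 - (3.8)·1.0000) / (6.9) = -2.5942
  r = (10 - (2.2)·1.0000 - (-1)·1.0000) / (5.2) = 1.6923
Iteration 2:
  p = (-2 - (2)·-2.5942 - (-2.4)·1.6923) / (8.4) = 0.8631
  q = (-12 - (2.1)·-0.1905 - (3.8)·1.6923) / (6.9) = -2.6131
  r = (10 - (2.2)·-0.1905 - (-1)·-2.5942) / (5.2) = 1.5048

(0.8631, -2.6131, 1.5048)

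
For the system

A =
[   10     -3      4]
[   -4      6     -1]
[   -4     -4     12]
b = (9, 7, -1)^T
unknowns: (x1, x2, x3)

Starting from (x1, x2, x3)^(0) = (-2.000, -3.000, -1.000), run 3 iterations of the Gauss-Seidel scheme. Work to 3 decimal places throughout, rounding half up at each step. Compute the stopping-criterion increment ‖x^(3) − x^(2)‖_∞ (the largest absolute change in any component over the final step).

0.095

Iteration 1:
  x1 = (9 - (-3)·-3.000 - (4)·-1.000) / (10) = 0.400
  x2 = (7 - (-4)·0.400 - (-1)·-1.000) / (6) = 1.267
  x3 = (-1 - (-4)·0.400 - (-4)·1.267) / (12) = 0.472
Iteration 2:
  x1 = (9 - (-3)·1.267 - (4)·0.472) / (10) = 1.091
  x2 = (7 - (-4)·1.091 - (-1)·0.472) / (6) = 1.973
  x3 = (-1 - (-4)·1.091 - (-4)·1.973) / (12) = 0.938
Iteration 3:
  x1 = (9 - (-3)·1.973 - (4)·0.938) / (10) = 1.117
  x2 = (7 - (-4)·1.117 - (-1)·0.938) / (6) = 2.068
  x3 = (-1 - (-4)·1.117 - (-4)·2.068) / (12) = 0.978
Change: (0.026, 0.095, 0.040) → max |·| = 0.095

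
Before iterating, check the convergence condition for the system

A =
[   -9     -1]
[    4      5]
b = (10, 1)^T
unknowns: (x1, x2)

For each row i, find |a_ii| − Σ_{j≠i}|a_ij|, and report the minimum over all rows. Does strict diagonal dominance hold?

row 1: |-9| − (1) = 8
row 2: |5| − (4) = 1
minimum over rows = 1 → strictly diagonally dominant (convergence guaranteed)

1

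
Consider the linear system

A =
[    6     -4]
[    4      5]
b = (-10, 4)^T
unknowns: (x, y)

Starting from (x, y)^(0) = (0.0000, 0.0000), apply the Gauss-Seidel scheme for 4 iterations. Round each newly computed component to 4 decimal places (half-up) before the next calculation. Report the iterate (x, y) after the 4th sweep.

(-0.5984, 1.2787)

Iteration 1:
  x = (-10 - (-4)·0.0000) / (6) = -1.6667
  y = (4 - (4)·-1.6667) / (5) = 2.1334
Iteration 2:
  x = (-10 - (-4)·2.1334) / (6) = -0.2444
  y = (4 - (4)·-0.2444) / (5) = 0.9955
Iteration 3:
  x = (-10 - (-4)·0.9955) / (6) = -1.0030
  y = (4 - (4)·-1.0030) / (5) = 1.6024
Iteration 4:
  x = (-10 - (-4)·1.6024) / (6) = -0.5984
  y = (4 - (4)·-0.5984) / (5) = 1.2787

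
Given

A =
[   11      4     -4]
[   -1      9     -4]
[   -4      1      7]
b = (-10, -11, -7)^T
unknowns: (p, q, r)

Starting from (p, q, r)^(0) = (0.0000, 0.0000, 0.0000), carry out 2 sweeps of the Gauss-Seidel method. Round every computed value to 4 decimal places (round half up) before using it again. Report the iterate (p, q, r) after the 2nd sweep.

Iteration 1:
  p = (-10 - (4)·0.0000 - (-4)·0.0000) / (11) = -0.9091
  q = (-11 - (-1)·-0.9091 - (-4)·0.0000) / (9) = -1.3232
  r = (-7 - (-4)·-0.9091 - (1)·-1.3232) / (7) = -1.3305
Iteration 2:
  p = (-10 - (4)·-1.3232 - (-4)·-1.3305) / (11) = -0.9117
  q = (-11 - (-1)·-0.9117 - (-4)·-1.3305) / (9) = -1.9149
  r = (-7 - (-4)·-0.9117 - (1)·-1.9149) / (7) = -1.2474

(-0.9117, -1.9149, -1.2474)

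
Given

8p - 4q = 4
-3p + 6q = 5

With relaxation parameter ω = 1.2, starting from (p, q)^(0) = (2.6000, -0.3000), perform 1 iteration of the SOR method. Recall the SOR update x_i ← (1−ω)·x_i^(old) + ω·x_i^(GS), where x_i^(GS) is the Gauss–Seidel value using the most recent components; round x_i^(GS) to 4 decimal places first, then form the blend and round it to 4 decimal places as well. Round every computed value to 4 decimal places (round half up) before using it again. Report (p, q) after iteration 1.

(-0.1000, 1.0000)

Iteration 1:
  p: GS value = (4 - (-4)·-0.3000) / (8) = 0.3500;  p ← (1−ω)·2.6000 + ω·0.3500 = -0.1000
  q: GS value = (5 - (-3)·-0.1000) / (6) = 0.7833;  q ← (1−ω)·-0.3000 + ω·0.7833 = 1.0000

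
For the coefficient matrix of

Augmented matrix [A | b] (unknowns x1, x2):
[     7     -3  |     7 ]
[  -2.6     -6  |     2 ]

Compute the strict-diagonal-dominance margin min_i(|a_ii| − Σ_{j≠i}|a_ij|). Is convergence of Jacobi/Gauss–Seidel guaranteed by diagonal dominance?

row 1: |7| − (3) = 4
row 2: |-6| − (2.6) = 3.4
minimum over rows = 3.4 → strictly diagonally dominant (convergence guaranteed)

3.4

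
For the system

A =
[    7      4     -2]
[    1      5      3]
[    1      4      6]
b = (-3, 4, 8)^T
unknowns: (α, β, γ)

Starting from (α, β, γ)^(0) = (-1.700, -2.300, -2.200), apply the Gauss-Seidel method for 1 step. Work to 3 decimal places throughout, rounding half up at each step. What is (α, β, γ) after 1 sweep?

Iteration 1:
  α = (-3 - (4)·-2.300 - (-2)·-2.200) / (7) = 0.257
  β = (4 - (1)·0.257 - (3)·-2.200) / (5) = 2.069
  γ = (8 - (1)·0.257 - (4)·2.069) / (6) = -0.089

(0.257, 2.069, -0.089)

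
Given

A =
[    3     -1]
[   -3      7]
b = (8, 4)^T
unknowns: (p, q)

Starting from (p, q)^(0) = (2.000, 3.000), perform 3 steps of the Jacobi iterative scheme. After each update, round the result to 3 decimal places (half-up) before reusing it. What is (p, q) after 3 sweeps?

(3.381, 1.918)

Iteration 1:
  p = (8 - (-1)·3.000) / (3) = 3.667
  q = (4 - (-3)·2.000) / (7) = 1.429
Iteration 2:
  p = (8 - (-1)·1.429) / (3) = 3.143
  q = (4 - (-3)·3.667) / (7) = 2.143
Iteration 3:
  p = (8 - (-1)·2.143) / (3) = 3.381
  q = (4 - (-3)·3.143) / (7) = 1.918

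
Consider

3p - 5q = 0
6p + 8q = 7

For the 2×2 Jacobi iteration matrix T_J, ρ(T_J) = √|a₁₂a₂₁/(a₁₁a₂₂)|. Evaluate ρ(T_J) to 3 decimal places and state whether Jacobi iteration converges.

1.118

a₁₂a₂₁/(a₁₁a₂₂) = (-5)·(6) / ((3)·(8)) = -1.250000
ρ = √|-1.250000| = √1.250000 = 1.118
ρ > 1, so Jacobi diverges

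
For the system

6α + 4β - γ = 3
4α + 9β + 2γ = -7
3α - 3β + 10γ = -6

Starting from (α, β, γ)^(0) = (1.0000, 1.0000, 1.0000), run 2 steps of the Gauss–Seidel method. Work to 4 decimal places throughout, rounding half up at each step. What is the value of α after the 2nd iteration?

1.0167

Iteration 1:
  α = (3 - (4)·1.0000 - (-1)·1.0000) / (6) = 0.0000
  β = (-7 - (4)·0.0000 - (2)·1.0000) / (9) = -1.0000
  γ = (-6 - (3)·0.0000 - (-3)·-1.0000) / (10) = -0.9000
Iteration 2:
  α = (3 - (4)·-1.0000 - (-1)·-0.9000) / (6) = 1.0167
  β = (-7 - (4)·1.0167 - (2)·-0.9000) / (9) = -1.0296
  γ = (-6 - (3)·1.0167 - (-3)·-1.0296) / (10) = -1.2139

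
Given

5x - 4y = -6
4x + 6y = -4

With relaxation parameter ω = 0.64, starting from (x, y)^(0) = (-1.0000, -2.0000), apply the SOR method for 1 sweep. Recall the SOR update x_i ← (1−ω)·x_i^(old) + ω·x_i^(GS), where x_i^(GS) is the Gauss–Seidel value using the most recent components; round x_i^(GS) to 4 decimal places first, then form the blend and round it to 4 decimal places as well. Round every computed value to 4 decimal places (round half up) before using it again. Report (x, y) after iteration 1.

(-2.1520, -0.2285)

Iteration 1:
  x: GS value = (-6 - (-4)·-2.0000) / (5) = -2.8000;  x ← (1−ω)·-1.0000 + ω·-2.8000 = -2.1520
  y: GS value = (-4 - (4)·-2.1520) / (6) = 0.7680;  y ← (1−ω)·-2.0000 + ω·0.7680 = -0.2285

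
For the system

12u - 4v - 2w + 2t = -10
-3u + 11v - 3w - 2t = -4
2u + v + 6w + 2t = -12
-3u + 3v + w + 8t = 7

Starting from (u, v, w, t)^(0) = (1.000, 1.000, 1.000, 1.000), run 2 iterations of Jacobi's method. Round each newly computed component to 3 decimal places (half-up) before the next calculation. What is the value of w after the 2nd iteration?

Iteration 1:
  u = (-10 - (-4)·1.000 - (-2)·1.000 - (2)·1.000) / (12) = -0.500
  v = (-4 - (-3)·1.000 - (-3)·1.000 - (-2)·1.000) / (11) = 0.364
  w = (-12 - (2)·1.000 - (1)·1.000 - (2)·1.000) / (6) = -2.833
  t = (7 - (-3)·1.000 - (3)·1.000 - (1)·1.000) / (8) = 0.750
Iteration 2:
  u = (-10 - (-4)·0.364 - (-2)·-2.833 - (2)·0.750) / (12) = -1.309
  v = (-4 - (-3)·-0.500 - (-3)·-2.833 - (-2)·0.750) / (11) = -1.136
  w = (-12 - (2)·-0.500 - (1)·0.364 - (2)·0.750) / (6) = -2.144
  t = (7 - (-3)·-0.500 - (3)·0.364 - (1)·-2.833) / (8) = 0.905

-2.144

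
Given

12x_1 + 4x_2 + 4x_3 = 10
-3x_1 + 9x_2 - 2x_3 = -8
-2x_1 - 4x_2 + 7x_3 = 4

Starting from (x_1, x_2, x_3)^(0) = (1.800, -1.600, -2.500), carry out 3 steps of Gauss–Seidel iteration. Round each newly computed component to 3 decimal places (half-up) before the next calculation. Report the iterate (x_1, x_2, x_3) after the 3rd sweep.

Iteration 1:
  x_1 = (10 - (4)·-1.600 - (4)·-2.500) / (12) = 2.200
  x_2 = (-8 - (-3)·2.200 - (-2)·-2.500) / (9) = -0.711
  x_3 = (4 - (-2)·2.200 - (-4)·-0.711) / (7) = 0.794
Iteration 2:
  x_1 = (10 - (4)·-0.711 - (4)·0.794) / (12) = 0.806
  x_2 = (-8 - (-3)·0.806 - (-2)·0.794) / (9) = -0.444
  x_3 = (4 - (-2)·0.806 - (-4)·-0.444) / (7) = 0.548
Iteration 3:
  x_1 = (10 - (4)·-0.444 - (4)·0.548) / (12) = 0.799
  x_2 = (-8 - (-3)·0.799 - (-2)·0.548) / (9) = -0.501
  x_3 = (4 - (-2)·0.799 - (-4)·-0.501) / (7) = 0.513

(0.799, -0.501, 0.513)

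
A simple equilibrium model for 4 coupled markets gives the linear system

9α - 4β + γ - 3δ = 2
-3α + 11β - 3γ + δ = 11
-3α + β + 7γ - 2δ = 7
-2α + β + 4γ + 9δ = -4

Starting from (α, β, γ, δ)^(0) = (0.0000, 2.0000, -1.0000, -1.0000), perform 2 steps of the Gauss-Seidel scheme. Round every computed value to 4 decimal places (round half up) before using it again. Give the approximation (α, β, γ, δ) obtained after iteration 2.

Iteration 1:
  α = (2 - (-4)·2.0000 - (1)·-1.0000 - (-3)·-1.0000) / (9) = 0.8889
  β = (11 - (-3)·0.8889 - (-3)·-1.0000 - (1)·-1.0000) / (11) = 1.0606
  γ = (7 - (-3)·0.8889 - (1)·1.0606 - (-2)·-1.0000) / (7) = 0.9437
  δ = (-4 - (-2)·0.8889 - (1)·1.0606 - (4)·0.9437) / (9) = -0.7842
Iteration 2:
  α = (2 - (-4)·1.0606 - (1)·0.9437 - (-3)·-0.7842) / (9) = 0.3273
  β = (11 - (-3)·0.3273 - (-3)·0.9437 - (1)·-0.7842) / (11) = 1.4179
  γ = (7 - (-3)·0.3273 - (1)·1.4179 - (-2)·-0.7842) / (7) = 0.7137
  δ = (-4 - (-2)·0.3273 - (1)·1.4179 - (4)·0.7137) / (9) = -0.8465

(0.3273, 1.4179, 0.7137, -0.8465)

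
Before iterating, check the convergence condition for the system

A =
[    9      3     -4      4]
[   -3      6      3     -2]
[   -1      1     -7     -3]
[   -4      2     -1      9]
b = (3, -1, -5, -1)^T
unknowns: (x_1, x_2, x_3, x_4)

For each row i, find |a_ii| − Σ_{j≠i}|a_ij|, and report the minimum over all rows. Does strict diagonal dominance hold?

-2

row 1: |9| − (3+4+4) = -2
row 2: |6| − (3+3+2) = -2
row 3: |-7| − (1+1+3) = 2
row 4: |9| − (4+2+1) = 2
minimum over rows = -2 → not strictly diagonally dominant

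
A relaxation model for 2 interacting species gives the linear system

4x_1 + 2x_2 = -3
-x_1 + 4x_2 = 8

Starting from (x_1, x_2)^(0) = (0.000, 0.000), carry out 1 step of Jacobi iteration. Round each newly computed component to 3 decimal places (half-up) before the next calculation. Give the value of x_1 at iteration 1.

-0.750

Iteration 1:
  x_1 = (-3 - (2)·0.000) / (4) = -0.750
  x_2 = (8 - (-1)·0.000) / (4) = 2.000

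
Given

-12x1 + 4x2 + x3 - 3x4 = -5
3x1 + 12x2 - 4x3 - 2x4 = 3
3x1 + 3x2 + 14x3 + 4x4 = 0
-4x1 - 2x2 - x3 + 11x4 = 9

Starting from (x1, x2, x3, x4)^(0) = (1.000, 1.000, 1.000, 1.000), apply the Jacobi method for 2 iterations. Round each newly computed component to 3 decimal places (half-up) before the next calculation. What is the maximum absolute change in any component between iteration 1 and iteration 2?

0.423

Iteration 1:
  x1 = (-5 - (4)·1.000 - (1)·1.000 - (-3)·1.000) / (-12) = 0.583
  x2 = (3 - (3)·1.000 - (-4)·1.000 - (-2)·1.000) / (12) = 0.500
  x3 = (0 - (3)·1.000 - (3)·1.000 - (4)·1.000) / (14) = -0.714
  x4 = (9 - (-4)·1.000 - (-2)·1.000 - (-1)·1.000) / (11) = 1.455
Iteration 2:
  x1 = (-5 - (4)·0.500 - (1)·-0.714 - (-3)·1.455) / (-12) = 0.160
  x2 = (3 - (3)·0.583 - (-4)·-0.714 - (-2)·1.455) / (12) = 0.109
  x3 = (0 - (3)·0.583 - (3)·0.500 - (4)·1.455) / (14) = -0.648
  x4 = (9 - (-4)·0.583 - (-2)·0.500 - (-1)·-0.714) / (11) = 1.056
Change: (-0.423, -0.391, 0.066, -0.399) → max |·| = 0.423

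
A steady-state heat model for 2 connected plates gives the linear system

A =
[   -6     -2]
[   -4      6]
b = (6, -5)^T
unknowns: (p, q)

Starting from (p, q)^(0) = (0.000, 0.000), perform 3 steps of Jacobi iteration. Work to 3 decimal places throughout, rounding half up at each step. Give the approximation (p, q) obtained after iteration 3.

(-0.500, -1.315)

Iteration 1:
  p = (6 - (-2)·0.000) / (-6) = -1.000
  q = (-5 - (-4)·0.000) / (6) = -0.833
Iteration 2:
  p = (6 - (-2)·-0.833) / (-6) = -0.722
  q = (-5 - (-4)·-1.000) / (6) = -1.500
Iteration 3:
  p = (6 - (-2)·-1.500) / (-6) = -0.500
  q = (-5 - (-4)·-0.722) / (6) = -1.315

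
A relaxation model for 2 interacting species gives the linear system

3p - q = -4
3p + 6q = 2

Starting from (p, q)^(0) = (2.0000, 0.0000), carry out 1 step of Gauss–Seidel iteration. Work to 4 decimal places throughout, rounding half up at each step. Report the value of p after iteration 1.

Iteration 1:
  p = (-4 - (-1)·0.0000) / (3) = -1.3333
  q = (2 - (3)·-1.3333) / (6) = 1.0000

-1.3333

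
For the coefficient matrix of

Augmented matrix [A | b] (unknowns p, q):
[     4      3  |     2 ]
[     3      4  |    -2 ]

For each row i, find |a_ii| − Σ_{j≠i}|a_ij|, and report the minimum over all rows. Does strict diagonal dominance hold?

row 1: |4| − (3) = 1
row 2: |4| − (3) = 1
minimum over rows = 1 → strictly diagonally dominant (convergence guaranteed)

1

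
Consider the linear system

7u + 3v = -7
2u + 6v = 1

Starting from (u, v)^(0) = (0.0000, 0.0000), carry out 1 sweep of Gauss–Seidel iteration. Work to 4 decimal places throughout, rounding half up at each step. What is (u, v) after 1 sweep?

Iteration 1:
  u = (-7 - (3)·0.0000) / (7) = -1.0000
  v = (1 - (2)·-1.0000) / (6) = 0.5000

(-1.0000, 0.5000)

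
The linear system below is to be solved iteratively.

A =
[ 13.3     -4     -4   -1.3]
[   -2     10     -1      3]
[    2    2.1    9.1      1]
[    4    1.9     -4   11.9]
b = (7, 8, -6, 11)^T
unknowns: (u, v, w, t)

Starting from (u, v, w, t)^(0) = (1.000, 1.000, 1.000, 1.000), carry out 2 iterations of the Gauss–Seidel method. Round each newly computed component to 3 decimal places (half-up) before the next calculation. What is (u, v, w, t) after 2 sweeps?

(0.406, 0.769, -0.922, 0.355)

Iteration 1:
  u = (7 - (-4)·1.000 - (-4)·1.000 - (-1.3)·1.000) / (13.3) = 1.226
  v = (8 - (-2)·1.226 - (-1)·1.000 - (3)·1.000) / (10) = 0.845
  w = (-6 - (2)·1.226 - (2.1)·0.845 - (1)·1.000) / (9.1) = -1.234
  t = (11 - (4)·1.226 - (1.9)·0.845 - (-4)·-1.234) / (11.9) = -0.037
Iteration 2:
  u = (7 - (-4)·0.845 - (-4)·-1.234 - (-1.3)·-0.037) / (13.3) = 0.406
  v = (8 - (-2)·0.406 - (-1)·-1.234 - (3)·-0.037) / (10) = 0.769
  w = (-6 - (2)·0.406 - (2.1)·0.769 - (1)·-0.037) / (9.1) = -0.922
  t = (11 - (4)·0.406 - (1.9)·0.769 - (-4)·-0.922) / (11.9) = 0.355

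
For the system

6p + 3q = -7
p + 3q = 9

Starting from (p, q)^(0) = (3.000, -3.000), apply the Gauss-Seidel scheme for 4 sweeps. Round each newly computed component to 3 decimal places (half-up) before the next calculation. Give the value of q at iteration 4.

4.061

Iteration 1:
  p = (-7 - (3)·-3.000) / (6) = 0.333
  q = (9 - (1)·0.333) / (3) = 2.889
Iteration 2:
  p = (-7 - (3)·2.889) / (6) = -2.611
  q = (9 - (1)·-2.611) / (3) = 3.870
Iteration 3:
  p = (-7 - (3)·3.870) / (6) = -3.102
  q = (9 - (1)·-3.102) / (3) = 4.034
Iteration 4:
  p = (-7 - (3)·4.034) / (6) = -3.184
  q = (9 - (1)·-3.184) / (3) = 4.061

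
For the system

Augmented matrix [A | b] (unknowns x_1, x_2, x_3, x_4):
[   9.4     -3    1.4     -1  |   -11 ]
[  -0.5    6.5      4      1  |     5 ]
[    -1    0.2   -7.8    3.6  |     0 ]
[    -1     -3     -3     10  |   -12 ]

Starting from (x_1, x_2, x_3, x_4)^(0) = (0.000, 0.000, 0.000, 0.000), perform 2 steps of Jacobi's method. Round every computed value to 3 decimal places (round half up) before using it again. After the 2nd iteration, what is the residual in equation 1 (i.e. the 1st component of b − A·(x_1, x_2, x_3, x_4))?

Iteration 1:
  x_1 = (-11 - (-3)·0.000 - (1.4)·0.000 - (-1)·0.000) / (9.4) = -1.170
  x_2 = (5 - (-0.5)·0.000 - (4)·0.000 - (1)·0.000) / (6.5) = 0.769
  x_3 = (0 - (-1)·0.000 - (0.2)·0.000 - (3.6)·0.000) / (-7.8) = 0.000
  x_4 = (-12 - (-1)·0.000 - (-3)·0.000 - (-3)·0.000) / (10) = -1.200
Iteration 2:
  x_1 = (-11 - (-3)·0.769 - (1.4)·0.000 - (-1)·-1.200) / (9.4) = -1.052
  x_2 = (5 - (-0.5)·-1.170 - (4)·0.000 - (1)·-1.200) / (6.5) = 0.864
  x_3 = (0 - (-1)·-1.170 - (0.2)·0.769 - (3.6)·-1.200) / (-7.8) = -0.384
  x_4 = (-12 - (-1)·-1.170 - (-3)·0.769 - (-3)·0.000) / (10) = -1.086
Residual b − A·x = (0.932, 1.480, -0.310, -0.752)

0.932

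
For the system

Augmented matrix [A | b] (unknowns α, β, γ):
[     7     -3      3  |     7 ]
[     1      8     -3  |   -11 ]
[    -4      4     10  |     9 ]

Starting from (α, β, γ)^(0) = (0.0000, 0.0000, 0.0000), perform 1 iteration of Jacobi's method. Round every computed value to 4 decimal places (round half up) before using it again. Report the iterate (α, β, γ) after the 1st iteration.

Iteration 1:
  α = (7 - (-3)·0.0000 - (3)·0.0000) / (7) = 1.0000
  β = (-11 - (1)·0.0000 - (-3)·0.0000) / (8) = -1.3750
  γ = (9 - (-4)·0.0000 - (4)·0.0000) / (10) = 0.9000

(1.0000, -1.3750, 0.9000)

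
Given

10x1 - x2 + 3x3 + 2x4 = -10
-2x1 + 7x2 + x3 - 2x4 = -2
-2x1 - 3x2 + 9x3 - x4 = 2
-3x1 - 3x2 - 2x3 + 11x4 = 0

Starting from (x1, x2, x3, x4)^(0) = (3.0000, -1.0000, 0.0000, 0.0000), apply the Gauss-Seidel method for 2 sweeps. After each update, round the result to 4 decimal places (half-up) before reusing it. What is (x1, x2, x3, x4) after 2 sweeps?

Iteration 1:
  x1 = (-10 - (-1)·-1.0000 - (3)·0.0000 - (2)·0.0000) / (10) = -1.1000
  x2 = (-2 - (-2)·-1.1000 - (1)·0.0000 - (-2)·0.0000) / (7) = -0.6000
  x3 = (2 - (-2)·-1.1000 - (-3)·-0.6000 - (-1)·0.0000) / (9) = -0.2222
  x4 = (0 - (-3)·-1.1000 - (-3)·-0.6000 - (-2)·-0.2222) / (11) = -0.5040
Iteration 2:
  x1 = (-10 - (-1)·-0.6000 - (3)·-0.2222 - (2)·-0.5040) / (10) = -0.8925
  x2 = (-2 - (-2)·-0.8925 - (1)·-0.2222 - (-2)·-0.5040) / (7) = -0.6530
  x3 = (2 - (-2)·-0.8925 - (-3)·-0.6530 - (-1)·-0.5040) / (9) = -0.2498
  x4 = (0 - (-3)·-0.8925 - (-3)·-0.6530 - (-2)·-0.2498) / (11) = -0.4669

(-0.8925, -0.6530, -0.2498, -0.4669)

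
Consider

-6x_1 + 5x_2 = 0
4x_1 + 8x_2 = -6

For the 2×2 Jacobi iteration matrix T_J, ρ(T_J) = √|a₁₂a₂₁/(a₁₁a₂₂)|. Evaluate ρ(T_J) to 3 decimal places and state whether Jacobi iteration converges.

0.645

a₁₂a₂₁/(a₁₁a₂₂) = (5)·(4) / ((-6)·(8)) = -0.416667
ρ = √|-0.416667| = √0.416667 = 0.645
ρ < 1, so Jacobi converges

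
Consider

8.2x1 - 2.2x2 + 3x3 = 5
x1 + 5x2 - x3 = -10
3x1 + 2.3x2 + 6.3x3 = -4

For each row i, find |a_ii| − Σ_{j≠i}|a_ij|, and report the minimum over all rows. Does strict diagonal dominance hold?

1

row 1: |8.2| − (2.2+3) = 3
row 2: |5| − (1+1) = 3
row 3: |6.3| − (3+2.3) = 1
minimum over rows = 1 → strictly diagonally dominant (convergence guaranteed)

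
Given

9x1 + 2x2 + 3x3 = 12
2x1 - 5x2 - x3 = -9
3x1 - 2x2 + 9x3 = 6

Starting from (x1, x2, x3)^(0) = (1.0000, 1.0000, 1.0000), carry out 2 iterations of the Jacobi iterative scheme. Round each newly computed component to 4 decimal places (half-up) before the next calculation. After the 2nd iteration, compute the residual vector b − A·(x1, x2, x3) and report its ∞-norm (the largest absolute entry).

Iteration 1:
  x1 = (12 - (2)·1.0000 - (3)·1.0000) / (9) = 0.7778
  x2 = (-9 - (2)·1.0000 - (-1)·1.0000) / (-5) = 2.0000
  x3 = (6 - (3)·1.0000 - (-2)·1.0000) / (9) = 0.5556
Iteration 2:
  x1 = (12 - (2)·2.0000 - (3)·0.5556) / (9) = 0.7037
  x2 = (-9 - (2)·0.7778 - (-1)·0.5556) / (-5) = 2.0000
  x3 = (6 - (3)·0.7778 - (-2)·2.0000) / (9) = 0.8518
Residual b − A·x = (-0.8887, 0.4444, 0.2227); ∞-norm = 0.8887

0.8887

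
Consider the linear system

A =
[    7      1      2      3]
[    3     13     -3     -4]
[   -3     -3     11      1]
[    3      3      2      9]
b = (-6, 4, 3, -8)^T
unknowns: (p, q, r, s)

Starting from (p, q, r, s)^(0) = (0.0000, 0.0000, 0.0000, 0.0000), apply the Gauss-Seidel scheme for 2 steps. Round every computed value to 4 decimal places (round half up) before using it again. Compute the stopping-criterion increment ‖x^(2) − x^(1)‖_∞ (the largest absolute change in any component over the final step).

Iteration 1:
  p = (-6 - (1)·0.0000 - (2)·0.0000 - (3)·0.0000) / (7) = -0.8571
  q = (4 - (3)·-0.8571 - (-3)·0.0000 - (-4)·0.0000) / (13) = 0.5055
  r = (3 - (-3)·-0.8571 - (-3)·0.5055 - (1)·0.0000) / (11) = 0.1768
  s = (-8 - (3)·-0.8571 - (3)·0.5055 - (2)·0.1768) / (9) = -0.8110
Iteration 2:
  p = (-6 - (1)·0.5055 - (2)·0.1768 - (3)·-0.8110) / (7) = -0.6323
  q = (4 - (3)·-0.6323 - (-3)·0.1768 - (-4)·-0.8110) / (13) = 0.2449
  r = (3 - (-3)·-0.6323 - (-3)·0.2449 - (1)·-0.8110) / (11) = 0.2408
  s = (-8 - (3)·-0.6323 - (3)·0.2449 - (2)·0.2408) / (9) = -0.8133
Change: (0.2248, -0.2606, 0.0640, -0.0023) → max |·| = 0.2606

0.2606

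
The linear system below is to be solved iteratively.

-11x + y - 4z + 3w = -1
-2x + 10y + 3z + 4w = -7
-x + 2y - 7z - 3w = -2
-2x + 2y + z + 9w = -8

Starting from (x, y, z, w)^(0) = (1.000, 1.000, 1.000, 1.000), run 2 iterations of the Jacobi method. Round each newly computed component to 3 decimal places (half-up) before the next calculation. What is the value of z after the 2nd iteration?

Iteration 1:
  x = (-1 - (1)·1.000 - (-4)·1.000 - (3)·1.000) / (-11) = 0.091
  y = (-7 - (-2)·1.000 - (3)·1.000 - (4)·1.000) / (10) = -1.200
  z = (-2 - (-1)·1.000 - (2)·1.000 - (-3)·1.000) / (-7) = 0.000
  w = (-8 - (-2)·1.000 - (2)·1.000 - (1)·1.000) / (9) = -1.000
Iteration 2:
  x = (-1 - (1)·-1.200 - (-4)·0.000 - (3)·-1.000) / (-11) = -0.291
  y = (-7 - (-2)·0.091 - (3)·0.000 - (4)·-1.000) / (10) = -0.282
  z = (-2 - (-1)·0.091 - (2)·-1.200 - (-3)·-1.000) / (-7) = 0.358
  w = (-8 - (-2)·0.091 - (2)·-1.200 - (1)·0.000) / (9) = -0.602

0.358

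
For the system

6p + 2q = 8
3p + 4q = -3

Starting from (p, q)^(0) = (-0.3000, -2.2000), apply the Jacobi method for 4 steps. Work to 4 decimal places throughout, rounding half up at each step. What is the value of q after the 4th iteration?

Iteration 1:
  p = (8 - (2)·-2.2000) / (6) = 2.0667
  q = (-3 - (3)·-0.3000) / (4) = -0.5250
Iteration 2:
  p = (8 - (2)·-0.5250) / (6) = 1.5083
  q = (-3 - (3)·2.0667) / (4) = -2.3000
Iteration 3:
  p = (8 - (2)·-2.3000) / (6) = 2.1000
  q = (-3 - (3)·1.5083) / (4) = -1.8812
Iteration 4:
  p = (8 - (2)·-1.8812) / (6) = 1.9604
  q = (-3 - (3)·2.1000) / (4) = -2.3250

-2.3250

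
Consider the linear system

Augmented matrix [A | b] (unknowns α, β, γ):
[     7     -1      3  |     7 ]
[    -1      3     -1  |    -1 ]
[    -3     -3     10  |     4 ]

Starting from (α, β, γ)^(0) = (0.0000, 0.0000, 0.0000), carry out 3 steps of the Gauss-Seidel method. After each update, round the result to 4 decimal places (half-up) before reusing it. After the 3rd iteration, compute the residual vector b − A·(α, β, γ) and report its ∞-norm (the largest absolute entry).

0.0369

Iteration 1:
  α = (7 - (-1)·0.0000 - (3)·0.0000) / (7) = 1.0000
  β = (-1 - (-1)·1.0000 - (-1)·0.0000) / (3) = 0.0000
  γ = (4 - (-3)·1.0000 - (-3)·0.0000) / (10) = 0.7000
Iteration 2:
  α = (7 - (-1)·0.0000 - (3)·0.7000) / (7) = 0.7000
  β = (-1 - (-1)·0.7000 - (-1)·0.7000) / (3) = 0.1333
  γ = (4 - (-3)·0.7000 - (-3)·0.1333) / (10) = 0.6500
Iteration 3:
  α = (7 - (-1)·0.1333 - (3)·0.6500) / (7) = 0.7405
  β = (-1 - (-1)·0.7405 - (-1)·0.6500) / (3) = 0.1302
  γ = (4 - (-3)·0.7405 - (-3)·0.1302) / (10) = 0.6612
Residual b − A·x = (-0.0369, 0.0111, 0.0001); ∞-norm = 0.0369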